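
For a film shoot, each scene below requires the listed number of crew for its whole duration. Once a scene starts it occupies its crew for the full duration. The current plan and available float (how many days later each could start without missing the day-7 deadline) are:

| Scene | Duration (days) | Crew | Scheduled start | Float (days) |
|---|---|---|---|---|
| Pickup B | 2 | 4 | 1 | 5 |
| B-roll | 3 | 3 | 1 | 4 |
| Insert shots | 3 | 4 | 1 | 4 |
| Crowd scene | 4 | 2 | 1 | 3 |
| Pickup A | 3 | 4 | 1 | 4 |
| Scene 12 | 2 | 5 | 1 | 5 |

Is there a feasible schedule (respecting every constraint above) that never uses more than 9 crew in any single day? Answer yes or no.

Schedule Pickup B@1, B-roll@1, Insert shots@3, Crowd scene@1, Pickup A@5, Scene 12@6: d1:9  d2:9  d3:9  d4:6  d5:8  d6:9  d7:9 — peak 9 ≤ 9.

yes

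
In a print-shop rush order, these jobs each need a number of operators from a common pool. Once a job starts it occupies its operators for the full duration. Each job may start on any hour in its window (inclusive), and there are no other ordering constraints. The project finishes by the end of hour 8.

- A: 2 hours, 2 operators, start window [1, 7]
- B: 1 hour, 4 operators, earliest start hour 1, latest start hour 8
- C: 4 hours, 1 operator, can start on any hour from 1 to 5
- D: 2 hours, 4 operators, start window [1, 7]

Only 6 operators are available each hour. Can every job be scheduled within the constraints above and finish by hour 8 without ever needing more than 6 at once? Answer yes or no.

yes

Schedule A@1, B@5, C@1, D@6: h1:3  h2:3  h3:1  h4:1  h5:4  h6:4  h7:4  h8:0 — peak 4 ≤ 6.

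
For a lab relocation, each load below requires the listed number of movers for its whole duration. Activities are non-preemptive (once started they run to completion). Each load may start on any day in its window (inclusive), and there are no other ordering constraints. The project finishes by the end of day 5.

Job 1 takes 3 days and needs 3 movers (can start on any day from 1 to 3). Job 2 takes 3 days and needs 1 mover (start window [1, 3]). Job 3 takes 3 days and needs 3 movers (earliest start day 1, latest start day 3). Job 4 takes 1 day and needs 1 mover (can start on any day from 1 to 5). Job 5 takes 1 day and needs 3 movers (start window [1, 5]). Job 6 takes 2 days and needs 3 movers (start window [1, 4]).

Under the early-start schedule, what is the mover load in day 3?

At early start, day 3 has: Job 1, Job 2, Job 3.
Demand: 3 + 1 + 3 = 7.

7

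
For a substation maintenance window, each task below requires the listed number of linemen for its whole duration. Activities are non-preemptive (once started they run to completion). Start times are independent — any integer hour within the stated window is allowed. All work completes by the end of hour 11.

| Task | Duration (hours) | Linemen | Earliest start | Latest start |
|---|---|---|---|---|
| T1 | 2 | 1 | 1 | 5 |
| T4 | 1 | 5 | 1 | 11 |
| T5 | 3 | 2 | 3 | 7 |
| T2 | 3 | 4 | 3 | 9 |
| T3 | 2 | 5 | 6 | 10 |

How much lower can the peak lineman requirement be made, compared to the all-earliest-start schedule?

Early-start peak: h1:6  h2:1  h3:6  h4:6  h5:6  h6:5  h7:5  h8:0  h9:0  h10:0  h11:0 ⇒ 6.
Leveled (T1@1, T4@3, T5@4, T2@7, T3@10): h1:1  h2:1  h3:5  h4:2  h5:2  h6:2  h7:4  h8:4  h9:4  h10:5  h11:5 ⇒ 5.
Reduction 6 − 5 = 1.

1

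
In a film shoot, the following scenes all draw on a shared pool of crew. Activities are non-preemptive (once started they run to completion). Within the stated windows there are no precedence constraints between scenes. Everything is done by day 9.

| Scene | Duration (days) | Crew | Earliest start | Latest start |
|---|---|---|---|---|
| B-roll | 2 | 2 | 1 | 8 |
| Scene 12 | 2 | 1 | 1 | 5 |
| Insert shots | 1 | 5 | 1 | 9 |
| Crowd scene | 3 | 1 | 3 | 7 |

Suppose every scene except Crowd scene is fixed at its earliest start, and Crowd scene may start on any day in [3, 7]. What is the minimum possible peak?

Crowd scene@3: d1:8  d2:3  d3:1  d4:1  d5:1  d6:0  d7:0  d8:0  d9:0 → peak 8
Crowd scene@4: d1:8  d2:3  d3:0  d4:1  d5:1  d6:1  d7:0  d8:0  d9:0 → peak 8
Crowd scene@5: d1:8  d2:3  d3:0  d4:0  d5:1  d6:1  d7:1  d8:0  d9:0 → peak 8
Crowd scene@6: d1:8  d2:3  d3:0  d4:0  d5:0  d6:1  d7:1  d8:1  d9:0 → peak 8
Crowd scene@7: d1:8  d2:3  d3:0  d4:0  d5:0  d6:0  d7:1  d8:1  d9:1 → peak 8
Best is Crowd scene@3, peak 8.

8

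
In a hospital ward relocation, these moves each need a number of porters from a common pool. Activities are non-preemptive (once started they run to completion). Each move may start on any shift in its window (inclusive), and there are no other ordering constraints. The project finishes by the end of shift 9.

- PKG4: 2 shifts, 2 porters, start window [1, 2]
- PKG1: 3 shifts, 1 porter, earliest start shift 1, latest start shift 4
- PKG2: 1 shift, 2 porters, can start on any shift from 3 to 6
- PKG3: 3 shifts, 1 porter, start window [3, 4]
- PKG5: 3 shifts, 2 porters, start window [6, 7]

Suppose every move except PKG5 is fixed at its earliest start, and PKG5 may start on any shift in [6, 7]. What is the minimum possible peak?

4

PKG5@6: s1:3  s2:3  s3:4  s4:1  s5:1  s6:2  s7:2  s8:2  s9:0 → peak 4
PKG5@7: s1:3  s2:3  s3:4  s4:1  s5:1  s6:0  s7:2  s8:2  s9:2 → peak 4
Best is PKG5@6, peak 4.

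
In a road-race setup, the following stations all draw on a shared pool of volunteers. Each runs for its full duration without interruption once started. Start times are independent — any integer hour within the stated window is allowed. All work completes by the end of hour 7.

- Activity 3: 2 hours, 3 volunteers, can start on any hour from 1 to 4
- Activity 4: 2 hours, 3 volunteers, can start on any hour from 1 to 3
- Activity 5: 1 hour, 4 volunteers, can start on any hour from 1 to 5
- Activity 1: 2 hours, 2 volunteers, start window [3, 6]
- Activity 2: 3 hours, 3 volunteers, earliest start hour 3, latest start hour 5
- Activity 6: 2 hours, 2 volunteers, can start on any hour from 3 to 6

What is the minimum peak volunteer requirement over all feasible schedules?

6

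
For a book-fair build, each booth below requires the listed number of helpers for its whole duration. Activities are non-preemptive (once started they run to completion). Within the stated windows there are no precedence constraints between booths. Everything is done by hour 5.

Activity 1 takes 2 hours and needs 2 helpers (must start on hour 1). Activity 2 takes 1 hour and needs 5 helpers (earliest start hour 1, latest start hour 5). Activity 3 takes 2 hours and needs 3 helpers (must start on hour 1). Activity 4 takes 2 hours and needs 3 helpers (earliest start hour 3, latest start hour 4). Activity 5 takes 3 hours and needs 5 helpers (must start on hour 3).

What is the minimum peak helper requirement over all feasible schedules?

Schedule Activity 1@1, Activity 2@1, Activity 3@1, Activity 4@3, Activity 5@3: h1:10  h2:5  h3:8  h4:8  h5:5 — peak 10.
No arrangement of the 10 feasible schedules does better.

10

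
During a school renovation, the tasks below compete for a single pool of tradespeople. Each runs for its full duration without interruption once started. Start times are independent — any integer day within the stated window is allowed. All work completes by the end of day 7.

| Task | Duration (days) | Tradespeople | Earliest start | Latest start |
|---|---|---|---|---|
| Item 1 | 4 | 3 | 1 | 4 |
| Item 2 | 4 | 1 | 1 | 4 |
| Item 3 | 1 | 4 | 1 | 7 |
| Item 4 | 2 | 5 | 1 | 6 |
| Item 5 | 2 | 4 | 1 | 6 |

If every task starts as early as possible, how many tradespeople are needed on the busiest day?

Early-start schedule: Item 1@1, Item 2@1, Item 3@1, Item 4@1, Item 5@1.
Load per day: day 1: 17, day 2: 13, day 3: 4, day 4: 4, day 5: 0, day 6: 0, day 7: 0.
Peak is 17.

17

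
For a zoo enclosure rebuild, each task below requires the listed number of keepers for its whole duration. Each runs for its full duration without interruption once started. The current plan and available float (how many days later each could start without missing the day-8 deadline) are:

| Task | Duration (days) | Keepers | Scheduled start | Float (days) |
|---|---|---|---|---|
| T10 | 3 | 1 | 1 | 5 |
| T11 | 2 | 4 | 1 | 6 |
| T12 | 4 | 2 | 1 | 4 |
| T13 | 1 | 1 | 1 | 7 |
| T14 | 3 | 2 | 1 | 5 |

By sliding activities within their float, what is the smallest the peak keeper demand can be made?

Early-start (T10@1, T11@1, T12@1, T13@1, T14@1) gives peak 10: d1:10  d2:9  d3:5  d4:2  d5:0  d6:0  d7:0  d8:0.
Shift T11→7, T14→4.
Schedule T10@1, T11@7, T12@1, T13@1, T14@4: d1:4  d2:3  d3:3  d4:4  d5:2  d6:2  d7:4  d8:4 — peak 4.
Total keeper-days = 26 over 8 days ⇒ peak ≥ ⌈26/8⌉ = 4, so 4 is optimal.

4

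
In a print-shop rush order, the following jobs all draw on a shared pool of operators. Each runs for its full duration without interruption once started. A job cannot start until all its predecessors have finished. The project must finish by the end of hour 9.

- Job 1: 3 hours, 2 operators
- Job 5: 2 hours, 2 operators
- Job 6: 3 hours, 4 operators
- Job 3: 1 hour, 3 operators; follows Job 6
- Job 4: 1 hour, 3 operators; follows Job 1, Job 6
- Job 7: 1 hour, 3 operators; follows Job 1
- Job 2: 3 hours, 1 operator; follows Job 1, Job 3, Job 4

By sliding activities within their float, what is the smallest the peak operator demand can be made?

6

Early-start (Job 1@1, Job 5@1, Job 6@1, Job 3@4, Job 4@4, Job 7@4, Job 2@5) gives peak 9: h1:8  h2:8  h3:6  h4:9  h5:1  h6:1  h7:1  h8:0  h9:0.
Shift Job 6→3, Job 3→6, Job 4→6, Job 7→7, Job 2→7.
Schedule Job 1@1, Job 5@1, Job 6@3, Job 3@6, Job 4@6, Job 7@7, Job 2@7: h1:4  h2:4  h3:6  h4:4  h5:4  h6:6  h7:4  h8:1  h9:1 — peak 6.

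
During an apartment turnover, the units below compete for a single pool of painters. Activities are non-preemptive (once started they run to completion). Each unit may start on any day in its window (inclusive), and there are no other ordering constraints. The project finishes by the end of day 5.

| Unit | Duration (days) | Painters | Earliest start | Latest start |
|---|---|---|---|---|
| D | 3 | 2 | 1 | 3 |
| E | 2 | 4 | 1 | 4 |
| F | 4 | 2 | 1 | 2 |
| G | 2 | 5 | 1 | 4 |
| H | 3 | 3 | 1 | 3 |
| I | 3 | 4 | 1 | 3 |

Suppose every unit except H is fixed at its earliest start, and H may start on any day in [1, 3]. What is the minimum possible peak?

17

H@1: d1:20  d2:20  d3:11  d4:2  d5:0 → peak 20
H@2: d1:17  d2:20  d3:11  d4:5  d5:0 → peak 20
H@3: d1:17  d2:17  d3:11  d4:5  d5:3 → peak 17
Best is H@3, peak 17.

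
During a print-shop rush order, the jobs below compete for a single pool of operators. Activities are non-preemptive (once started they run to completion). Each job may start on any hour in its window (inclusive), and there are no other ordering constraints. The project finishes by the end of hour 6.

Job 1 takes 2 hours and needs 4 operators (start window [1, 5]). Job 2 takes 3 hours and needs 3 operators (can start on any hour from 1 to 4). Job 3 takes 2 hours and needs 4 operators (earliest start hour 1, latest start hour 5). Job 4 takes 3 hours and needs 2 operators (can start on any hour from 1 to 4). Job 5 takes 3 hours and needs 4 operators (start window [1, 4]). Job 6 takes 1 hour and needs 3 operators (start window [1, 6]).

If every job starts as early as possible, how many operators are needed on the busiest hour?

Early-start schedule: Job 1@1, Job 2@1, Job 3@1, Job 4@1, Job 5@1, Job 6@1.
Load per hour: hour 1: 20, hour 2: 17, hour 3: 9, hour 4: 0, hour 5: 0, hour 6: 0.
Peak is 20.

20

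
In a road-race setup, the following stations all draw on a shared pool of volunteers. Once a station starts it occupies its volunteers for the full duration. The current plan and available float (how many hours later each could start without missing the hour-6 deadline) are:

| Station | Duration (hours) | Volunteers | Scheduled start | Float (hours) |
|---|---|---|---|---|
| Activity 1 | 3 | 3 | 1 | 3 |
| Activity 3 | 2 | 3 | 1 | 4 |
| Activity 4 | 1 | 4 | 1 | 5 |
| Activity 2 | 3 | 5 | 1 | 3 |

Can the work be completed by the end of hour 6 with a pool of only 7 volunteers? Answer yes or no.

Schedule Activity 1@1, Activity 3@1, Activity 4@3, Activity 2@4: h1:6  h2:6  h3:7  h4:5  h5:5  h6:5 — peak 7 ≤ 7.

yes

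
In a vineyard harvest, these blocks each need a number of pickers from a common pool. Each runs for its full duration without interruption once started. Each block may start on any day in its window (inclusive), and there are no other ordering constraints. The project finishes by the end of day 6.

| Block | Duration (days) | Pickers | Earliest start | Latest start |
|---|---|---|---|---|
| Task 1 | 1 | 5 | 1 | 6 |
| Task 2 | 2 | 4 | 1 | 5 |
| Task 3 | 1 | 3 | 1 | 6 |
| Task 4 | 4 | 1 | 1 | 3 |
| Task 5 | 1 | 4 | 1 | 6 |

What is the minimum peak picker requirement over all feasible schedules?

Early-start (Task 1@1, Task 2@1, Task 3@1, Task 4@1, Task 5@1) gives peak 17: d1:17  d2:5  d3:1  d4:1  d5:0  d6:0.
Shift Task 2→2, Task 3→4, Task 4→2, Task 5→5.
Schedule Task 1@1, Task 2@2, Task 3@4, Task 4@2, Task 5@5: d1:5  d2:5  d3:5  d4:4  d5:5  d6:0 — peak 5.

5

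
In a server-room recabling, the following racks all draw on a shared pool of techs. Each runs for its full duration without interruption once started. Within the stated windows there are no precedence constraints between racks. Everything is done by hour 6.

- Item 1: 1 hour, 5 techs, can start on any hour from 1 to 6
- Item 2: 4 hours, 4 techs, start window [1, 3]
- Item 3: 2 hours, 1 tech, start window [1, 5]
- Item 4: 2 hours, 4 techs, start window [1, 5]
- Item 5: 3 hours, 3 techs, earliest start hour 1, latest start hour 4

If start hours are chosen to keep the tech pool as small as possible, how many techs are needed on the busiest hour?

8

Early-start (Item 1@1, Item 2@1, Item 3@1, Item 4@1, Item 5@1) gives peak 17: h1:17  h2:12  h3:7  h4:4  h5:0  h6:0.
Shift Item 2→2, Item 4→5, Item 5→2.
Schedule Item 1@1, Item 2@2, Item 3@1, Item 4@5, Item 5@2: h1:6  h2:8  h3:7  h4:7  h5:8  h6:4 — peak 8.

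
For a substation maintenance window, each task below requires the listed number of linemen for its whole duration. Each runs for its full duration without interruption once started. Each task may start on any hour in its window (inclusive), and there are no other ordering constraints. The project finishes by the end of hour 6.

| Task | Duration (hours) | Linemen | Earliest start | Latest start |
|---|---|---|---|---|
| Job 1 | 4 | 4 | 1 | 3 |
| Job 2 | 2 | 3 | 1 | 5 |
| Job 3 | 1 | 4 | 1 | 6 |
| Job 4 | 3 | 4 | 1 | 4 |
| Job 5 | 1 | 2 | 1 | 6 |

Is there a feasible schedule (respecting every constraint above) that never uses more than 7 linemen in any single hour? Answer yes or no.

no

The minimum achievable peak is 8; 7 < 8, so no feasible schedule stays within the cap.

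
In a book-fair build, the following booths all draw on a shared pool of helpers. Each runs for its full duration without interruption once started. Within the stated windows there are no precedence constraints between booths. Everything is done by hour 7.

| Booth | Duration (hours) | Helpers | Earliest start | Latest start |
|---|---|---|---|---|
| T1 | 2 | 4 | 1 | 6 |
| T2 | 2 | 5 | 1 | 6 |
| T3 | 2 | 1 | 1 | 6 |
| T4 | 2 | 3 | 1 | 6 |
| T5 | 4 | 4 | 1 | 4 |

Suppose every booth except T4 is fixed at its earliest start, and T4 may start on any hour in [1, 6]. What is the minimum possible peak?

14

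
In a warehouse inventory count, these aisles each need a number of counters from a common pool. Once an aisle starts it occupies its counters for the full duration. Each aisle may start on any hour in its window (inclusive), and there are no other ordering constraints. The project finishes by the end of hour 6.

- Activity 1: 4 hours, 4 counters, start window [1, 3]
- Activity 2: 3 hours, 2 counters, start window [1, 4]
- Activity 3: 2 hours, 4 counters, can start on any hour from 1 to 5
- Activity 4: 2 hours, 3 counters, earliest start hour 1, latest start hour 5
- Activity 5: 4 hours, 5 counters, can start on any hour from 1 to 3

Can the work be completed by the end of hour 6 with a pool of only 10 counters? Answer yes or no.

The minimum achievable peak is 11; 10 < 11, so no feasible schedule stays within the cap.

no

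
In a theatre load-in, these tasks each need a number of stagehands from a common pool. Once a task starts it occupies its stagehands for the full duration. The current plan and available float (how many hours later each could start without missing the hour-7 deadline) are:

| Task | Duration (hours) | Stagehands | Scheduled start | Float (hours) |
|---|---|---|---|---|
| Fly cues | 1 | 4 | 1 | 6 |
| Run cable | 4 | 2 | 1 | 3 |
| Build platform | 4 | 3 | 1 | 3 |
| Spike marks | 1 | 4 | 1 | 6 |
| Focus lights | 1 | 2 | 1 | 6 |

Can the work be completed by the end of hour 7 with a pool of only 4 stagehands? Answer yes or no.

Total stagehand-hours = 30; over 7 hours the average is 30/7 > 4, so some hour must exceed 4.

no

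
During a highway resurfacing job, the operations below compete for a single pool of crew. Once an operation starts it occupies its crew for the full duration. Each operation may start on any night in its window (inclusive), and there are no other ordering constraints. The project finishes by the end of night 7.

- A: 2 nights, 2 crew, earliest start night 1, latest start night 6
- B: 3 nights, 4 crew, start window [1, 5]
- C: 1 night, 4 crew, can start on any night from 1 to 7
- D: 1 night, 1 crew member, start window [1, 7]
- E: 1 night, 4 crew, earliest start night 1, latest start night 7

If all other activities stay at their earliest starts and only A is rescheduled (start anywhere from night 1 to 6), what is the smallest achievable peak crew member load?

13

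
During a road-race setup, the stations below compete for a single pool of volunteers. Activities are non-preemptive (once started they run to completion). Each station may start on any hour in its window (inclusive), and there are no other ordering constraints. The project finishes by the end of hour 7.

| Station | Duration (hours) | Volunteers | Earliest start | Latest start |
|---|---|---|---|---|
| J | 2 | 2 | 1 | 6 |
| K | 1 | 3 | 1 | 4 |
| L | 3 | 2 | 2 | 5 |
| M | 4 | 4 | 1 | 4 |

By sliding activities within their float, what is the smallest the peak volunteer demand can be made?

Early-start (J@1, K@1, L@2, M@1) gives peak 9: h1:9  h2:8  h3:6  h4:6  h5:0  h6:0  h7:0.
Shift M→3.
Schedule J@1, K@1, L@2, M@3: h1:5  h2:4  h3:6  h4:6  h5:4  h6:4  h7:0 — peak 6.

6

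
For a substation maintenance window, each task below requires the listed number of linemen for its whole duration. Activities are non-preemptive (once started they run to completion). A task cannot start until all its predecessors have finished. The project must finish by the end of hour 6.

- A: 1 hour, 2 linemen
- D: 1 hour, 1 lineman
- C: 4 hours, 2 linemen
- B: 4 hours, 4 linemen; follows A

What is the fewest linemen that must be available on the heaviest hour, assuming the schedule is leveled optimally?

Schedule A@1, D@1, C@1, B@2: h1:5  h2:6  h3:6  h4:6  h5:4  h6:0 — peak 6.

6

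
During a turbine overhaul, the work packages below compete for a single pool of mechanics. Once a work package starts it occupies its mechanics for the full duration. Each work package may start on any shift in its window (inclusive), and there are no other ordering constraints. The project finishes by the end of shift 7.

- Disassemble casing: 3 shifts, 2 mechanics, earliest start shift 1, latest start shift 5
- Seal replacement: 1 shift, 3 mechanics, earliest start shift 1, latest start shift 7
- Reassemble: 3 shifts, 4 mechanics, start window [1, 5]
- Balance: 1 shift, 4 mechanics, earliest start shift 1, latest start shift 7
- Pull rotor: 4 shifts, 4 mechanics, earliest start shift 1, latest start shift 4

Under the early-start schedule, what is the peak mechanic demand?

17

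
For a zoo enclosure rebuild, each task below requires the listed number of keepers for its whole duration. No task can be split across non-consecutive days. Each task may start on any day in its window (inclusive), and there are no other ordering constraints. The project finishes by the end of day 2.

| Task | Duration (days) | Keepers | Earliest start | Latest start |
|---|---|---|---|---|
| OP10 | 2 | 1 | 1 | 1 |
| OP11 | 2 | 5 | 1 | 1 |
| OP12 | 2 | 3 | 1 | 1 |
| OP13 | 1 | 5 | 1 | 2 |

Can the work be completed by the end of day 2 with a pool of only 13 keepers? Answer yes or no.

no

The minimum achievable peak is 14; 13 < 14, so no feasible schedule stays within the cap.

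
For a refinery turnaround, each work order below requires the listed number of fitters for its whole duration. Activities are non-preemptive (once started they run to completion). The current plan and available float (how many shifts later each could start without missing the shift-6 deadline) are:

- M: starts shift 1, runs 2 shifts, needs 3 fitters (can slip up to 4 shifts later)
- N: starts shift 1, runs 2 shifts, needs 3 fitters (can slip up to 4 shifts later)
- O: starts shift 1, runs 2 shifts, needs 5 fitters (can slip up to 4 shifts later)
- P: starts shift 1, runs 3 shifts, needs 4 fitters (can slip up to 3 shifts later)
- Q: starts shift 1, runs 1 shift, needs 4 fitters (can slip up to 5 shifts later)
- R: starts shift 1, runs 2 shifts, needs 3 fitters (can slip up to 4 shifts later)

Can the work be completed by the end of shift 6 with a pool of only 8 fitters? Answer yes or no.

yes

Schedule M@1, N@3, O@1, P@3, Q@6, R@5: s1:8  s2:8  s3:7  s4:7  s5:7  s6:7 — peak 8 ≤ 8.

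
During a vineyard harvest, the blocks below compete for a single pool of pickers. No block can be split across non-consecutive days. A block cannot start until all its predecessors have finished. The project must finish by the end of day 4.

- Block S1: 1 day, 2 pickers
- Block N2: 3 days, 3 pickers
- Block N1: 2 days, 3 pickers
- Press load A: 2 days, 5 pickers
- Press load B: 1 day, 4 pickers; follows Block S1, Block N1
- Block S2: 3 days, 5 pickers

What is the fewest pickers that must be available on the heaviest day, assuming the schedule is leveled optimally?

Early-start (Block S1@1, Block N2@1, Block N1@1, Press load A@1, Press load B@3, Block S2@1) gives peak 18: d1:18  d2:16  d3:12  d4:0.
Shift Press load A→3, Press load B→4.
Schedule Block S1@1, Block N2@1, Block N1@1, Press load A@3, Press load B@4, Block S2@1: d1:13  d2:11  d3:13  d4:9 — peak 13.

13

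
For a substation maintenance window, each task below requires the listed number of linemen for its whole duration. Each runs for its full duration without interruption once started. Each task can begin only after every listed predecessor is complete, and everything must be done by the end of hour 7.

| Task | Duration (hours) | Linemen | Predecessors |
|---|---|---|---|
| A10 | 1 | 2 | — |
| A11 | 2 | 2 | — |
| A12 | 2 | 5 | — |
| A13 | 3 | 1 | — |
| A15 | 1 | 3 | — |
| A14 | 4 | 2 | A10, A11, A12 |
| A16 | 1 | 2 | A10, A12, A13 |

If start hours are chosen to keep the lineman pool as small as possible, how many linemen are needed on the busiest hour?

Early-start (A10@1, A11@1, A12@1, A13@1, A15@1, A14@3, A16@4) gives peak 13: h1:13  h2:8  h3:3  h4:4  h5:2  h6:2  h7:0.
Shift A12→2, A13→3, A14→4, A16→6.
Schedule A10@1, A11@1, A12@2, A13@3, A15@1, A14@4, A16@6: h1:7  h2:7  h3:6  h4:3  h5:3  h6:4  h7:2 — peak 7.

7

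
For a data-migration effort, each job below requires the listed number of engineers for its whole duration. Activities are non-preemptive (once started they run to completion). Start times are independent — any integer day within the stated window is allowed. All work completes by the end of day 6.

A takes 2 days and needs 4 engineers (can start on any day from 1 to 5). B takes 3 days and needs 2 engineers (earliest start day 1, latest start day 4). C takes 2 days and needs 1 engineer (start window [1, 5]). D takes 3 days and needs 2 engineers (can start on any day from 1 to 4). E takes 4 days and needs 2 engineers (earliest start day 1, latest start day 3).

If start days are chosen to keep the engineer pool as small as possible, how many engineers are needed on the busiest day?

6

Early-start (A@1, B@1, C@1, D@1, E@1) gives peak 11: d1:11  d2:11  d3:6  d4:2  d5:0  d6:0.
Shift C→3, D→4, E→3.
Schedule A@1, B@1, C@3, D@4, E@3: d1:6  d2:6  d3:5  d4:5  d5:4  d6:4 — peak 6.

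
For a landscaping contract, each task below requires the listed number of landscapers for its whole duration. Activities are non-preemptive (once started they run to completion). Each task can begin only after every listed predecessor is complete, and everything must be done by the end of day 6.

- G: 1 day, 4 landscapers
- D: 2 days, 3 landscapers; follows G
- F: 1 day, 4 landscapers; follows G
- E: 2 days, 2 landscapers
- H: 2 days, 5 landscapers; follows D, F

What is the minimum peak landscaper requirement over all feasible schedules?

5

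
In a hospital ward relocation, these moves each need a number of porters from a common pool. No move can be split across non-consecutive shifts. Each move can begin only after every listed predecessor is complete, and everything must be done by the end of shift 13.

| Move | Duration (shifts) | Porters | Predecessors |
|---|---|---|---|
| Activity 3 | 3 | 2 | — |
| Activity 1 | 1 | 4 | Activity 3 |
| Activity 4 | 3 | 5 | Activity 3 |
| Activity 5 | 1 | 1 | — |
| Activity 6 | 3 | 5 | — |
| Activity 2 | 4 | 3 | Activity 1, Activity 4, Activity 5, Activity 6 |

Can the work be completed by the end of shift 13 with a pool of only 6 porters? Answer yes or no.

no

The minimum achievable peak is 7; 6 < 7, so no feasible schedule stays within the cap.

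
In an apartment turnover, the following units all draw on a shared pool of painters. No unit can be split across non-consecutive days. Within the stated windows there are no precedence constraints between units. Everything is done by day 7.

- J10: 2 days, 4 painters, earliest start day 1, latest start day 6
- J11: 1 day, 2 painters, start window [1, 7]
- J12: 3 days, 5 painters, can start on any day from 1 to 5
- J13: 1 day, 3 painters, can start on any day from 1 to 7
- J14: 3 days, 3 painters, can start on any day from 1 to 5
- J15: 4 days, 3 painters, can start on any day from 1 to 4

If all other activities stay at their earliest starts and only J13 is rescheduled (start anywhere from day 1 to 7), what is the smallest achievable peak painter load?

17

J13@1: d1:20  d2:15  d3:11  d4:3  d5:0  d6:0  d7:0 → peak 20
J13@2: d1:17  d2:18  d3:11  d4:3  d5:0  d6:0  d7:0 → peak 18
J13@3: d1:17  d2:15  d3:14  d4:3  d5:0  d6:0  d7:0 → peak 17
J13@4: d1:17  d2:15  d3:11  d4:6  d5:0  d6:0  d7:0 → peak 17
J13@5: d1:17  d2:15  d3:11  d4:3  d5:3  d6:0  d7:0 → peak 17
J13@6: d1:17  d2:15  d3:11  d4:3  d5:0  d6:3  d7:0 → peak 17
J13@7: d1:17  d2:15  d3:11  d4:3  d5:0  d6:0  d7:3 → peak 17
Best is J13@3, peak 17.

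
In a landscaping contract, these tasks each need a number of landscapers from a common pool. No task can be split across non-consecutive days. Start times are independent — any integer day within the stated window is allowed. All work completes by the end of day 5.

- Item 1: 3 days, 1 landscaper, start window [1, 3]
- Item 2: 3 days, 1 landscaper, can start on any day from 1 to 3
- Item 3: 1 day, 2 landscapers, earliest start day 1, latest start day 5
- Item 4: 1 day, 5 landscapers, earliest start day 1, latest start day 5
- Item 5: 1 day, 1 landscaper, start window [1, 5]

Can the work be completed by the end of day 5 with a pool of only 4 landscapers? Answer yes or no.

no

The minimum achievable peak is 5; 4 < 5, so no feasible schedule stays within the cap.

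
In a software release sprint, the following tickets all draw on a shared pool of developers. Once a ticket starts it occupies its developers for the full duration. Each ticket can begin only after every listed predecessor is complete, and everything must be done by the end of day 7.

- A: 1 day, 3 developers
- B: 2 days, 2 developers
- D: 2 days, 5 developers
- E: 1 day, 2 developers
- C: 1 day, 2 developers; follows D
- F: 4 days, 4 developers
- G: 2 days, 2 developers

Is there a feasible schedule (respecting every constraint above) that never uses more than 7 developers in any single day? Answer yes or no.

Schedule A@1, B@1, D@2, E@1, C@4, F@4, G@5: d1:7  d2:7  d3:5  d4:6  d5:6  d6:6  d7:4 — peak 7 ≤ 7.

yes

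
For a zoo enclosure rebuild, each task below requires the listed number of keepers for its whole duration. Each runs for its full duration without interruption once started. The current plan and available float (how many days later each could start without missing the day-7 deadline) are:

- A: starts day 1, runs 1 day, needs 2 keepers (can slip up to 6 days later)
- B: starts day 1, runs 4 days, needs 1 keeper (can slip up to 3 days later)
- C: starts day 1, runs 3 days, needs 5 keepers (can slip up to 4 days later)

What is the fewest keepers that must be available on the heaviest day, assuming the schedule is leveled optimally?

5

Early-start (A@1, B@1, C@1) gives peak 8: d1:8  d2:6  d3:6  d4:1  d5:0  d6:0  d7:0.
Shift C→5.
Schedule A@1, B@1, C@5: d1:3  d2:1  d3:1  d4:1  d5:5  d6:5  d7:5 — peak 5.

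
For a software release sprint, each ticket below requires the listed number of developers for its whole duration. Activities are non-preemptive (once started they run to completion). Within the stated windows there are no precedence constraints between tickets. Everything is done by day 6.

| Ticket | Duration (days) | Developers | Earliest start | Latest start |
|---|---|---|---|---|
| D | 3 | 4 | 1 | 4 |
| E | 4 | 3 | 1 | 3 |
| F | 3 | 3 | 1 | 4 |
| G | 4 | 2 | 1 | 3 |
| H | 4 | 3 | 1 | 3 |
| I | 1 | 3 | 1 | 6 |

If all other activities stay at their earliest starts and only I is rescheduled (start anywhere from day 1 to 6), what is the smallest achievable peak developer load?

I@1: d1:18  d2:15  d3:15  d4:8  d5:0  d6:0 → peak 18
I@2: d1:15  d2:18  d3:15  d4:8  d5:0  d6:0 → peak 18
I@3: d1:15  d2:15  d3:18  d4:8  d5:0  d6:0 → peak 18
I@4: d1:15  d2:15  d3:15  d4:11  d5:0  d6:0 → peak 15
I@5: d1:15  d2:15  d3:15  d4:8  d5:3  d6:0 → peak 15
I@6: d1:15  d2:15  d3:15  d4:8  d5:0  d6:3 → peak 15
Best is I@4, peak 15.

15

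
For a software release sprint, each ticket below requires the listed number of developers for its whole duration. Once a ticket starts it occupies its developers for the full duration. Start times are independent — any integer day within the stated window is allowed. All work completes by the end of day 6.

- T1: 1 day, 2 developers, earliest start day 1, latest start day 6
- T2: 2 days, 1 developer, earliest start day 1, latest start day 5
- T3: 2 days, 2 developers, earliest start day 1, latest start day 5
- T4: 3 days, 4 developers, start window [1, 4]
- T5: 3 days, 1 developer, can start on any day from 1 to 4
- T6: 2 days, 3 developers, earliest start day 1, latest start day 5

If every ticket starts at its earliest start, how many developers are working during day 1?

13

At early start, day 1 has: T1, T2, T3, T4, T5, T6.
Demand: 2 + 1 + 2 + 4 + 1 + 3 = 13.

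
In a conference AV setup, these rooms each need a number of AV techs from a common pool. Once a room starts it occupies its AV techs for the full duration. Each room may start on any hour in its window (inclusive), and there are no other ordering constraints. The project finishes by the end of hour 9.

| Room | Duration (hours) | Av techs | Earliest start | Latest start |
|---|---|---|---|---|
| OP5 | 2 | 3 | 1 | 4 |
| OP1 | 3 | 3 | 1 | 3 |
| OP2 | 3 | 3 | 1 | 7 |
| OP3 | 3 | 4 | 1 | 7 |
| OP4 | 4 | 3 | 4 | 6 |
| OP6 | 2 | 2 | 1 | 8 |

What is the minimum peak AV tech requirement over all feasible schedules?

7

Early-start (OP5@1, OP1@1, OP2@1, OP3@1, OP4@4, OP6@1) gives peak 15: h1:15  h2:15  h3:10  h4:3  h5:3  h6:3  h7:3  h8:0  h9:0.
Shift OP2→3, OP3→4, OP4→6, OP6→7.
Schedule OP5@1, OP1@1, OP2@3, OP3@4, OP4@6, OP6@7: h1:6  h2:6  h3:6  h4:7  h5:7  h6:7  h7:5  h8:5  h9:3 — peak 7.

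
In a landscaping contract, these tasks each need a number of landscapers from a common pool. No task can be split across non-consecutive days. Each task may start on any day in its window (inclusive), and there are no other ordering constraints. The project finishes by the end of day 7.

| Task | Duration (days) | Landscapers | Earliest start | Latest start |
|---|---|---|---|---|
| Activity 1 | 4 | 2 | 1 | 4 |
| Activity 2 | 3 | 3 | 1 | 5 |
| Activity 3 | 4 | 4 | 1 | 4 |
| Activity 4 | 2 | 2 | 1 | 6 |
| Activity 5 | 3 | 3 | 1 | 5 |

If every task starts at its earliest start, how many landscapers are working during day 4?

At early start, day 4 has: Activity 1, Activity 3.
Demand: 2 + 4 = 6.

6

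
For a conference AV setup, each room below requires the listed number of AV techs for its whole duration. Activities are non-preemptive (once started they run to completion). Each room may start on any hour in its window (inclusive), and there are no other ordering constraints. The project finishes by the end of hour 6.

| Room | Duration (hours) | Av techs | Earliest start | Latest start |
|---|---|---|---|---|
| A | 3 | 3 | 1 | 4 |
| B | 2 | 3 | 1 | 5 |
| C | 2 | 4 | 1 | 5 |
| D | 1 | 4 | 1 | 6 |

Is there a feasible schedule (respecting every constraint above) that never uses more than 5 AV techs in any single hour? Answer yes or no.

no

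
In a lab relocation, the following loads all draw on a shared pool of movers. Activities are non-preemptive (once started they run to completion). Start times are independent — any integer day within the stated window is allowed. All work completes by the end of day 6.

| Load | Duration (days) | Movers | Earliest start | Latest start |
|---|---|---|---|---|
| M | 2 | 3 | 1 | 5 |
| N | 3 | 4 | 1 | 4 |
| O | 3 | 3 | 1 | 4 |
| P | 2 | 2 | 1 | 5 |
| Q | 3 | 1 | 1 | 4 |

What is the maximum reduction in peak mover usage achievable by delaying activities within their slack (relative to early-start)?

Early-start peak: d1:13  d2:13  d3:8  d4:0  d5:0  d6:0 ⇒ 13.
Leveled (M@1, N@1, O@3, P@4, Q@4): d1:7  d2:7  d3:7  d4:6  d5:6  d6:1 ⇒ 7.
Reduction 13 − 7 = 6.

6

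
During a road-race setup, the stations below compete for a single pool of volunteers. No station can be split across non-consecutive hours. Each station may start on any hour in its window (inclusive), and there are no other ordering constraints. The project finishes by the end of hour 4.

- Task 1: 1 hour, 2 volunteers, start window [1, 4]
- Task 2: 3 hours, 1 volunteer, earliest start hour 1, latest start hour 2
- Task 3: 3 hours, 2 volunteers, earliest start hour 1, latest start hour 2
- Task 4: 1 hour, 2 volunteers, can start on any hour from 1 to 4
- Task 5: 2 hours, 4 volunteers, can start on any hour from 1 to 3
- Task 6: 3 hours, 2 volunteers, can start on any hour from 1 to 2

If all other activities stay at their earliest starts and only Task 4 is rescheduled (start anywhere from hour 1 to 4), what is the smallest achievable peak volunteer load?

11

Task 4@1: h1:13  h2:9  h3:5  h4:0 → peak 13
Task 4@2: h1:11  h2:11  h3:5  h4:0 → peak 11
Task 4@3: h1:11  h2:9  h3:7  h4:0 → peak 11
Task 4@4: h1:11  h2:9  h3:5  h4:2 → peak 11
Best is Task 4@2, peak 11.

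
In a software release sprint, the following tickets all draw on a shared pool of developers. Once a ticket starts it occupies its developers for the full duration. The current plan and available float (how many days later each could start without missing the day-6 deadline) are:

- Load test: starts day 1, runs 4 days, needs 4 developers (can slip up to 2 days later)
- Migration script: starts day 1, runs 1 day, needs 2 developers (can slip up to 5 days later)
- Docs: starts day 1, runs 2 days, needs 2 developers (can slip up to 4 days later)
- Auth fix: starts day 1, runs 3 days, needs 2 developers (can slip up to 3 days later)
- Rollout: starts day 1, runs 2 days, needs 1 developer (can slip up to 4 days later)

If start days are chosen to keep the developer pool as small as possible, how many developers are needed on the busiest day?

6

Early-start (Load test@1, Migration script@1, Docs@1, Auth fix@1, Rollout@1) gives peak 11: d1:11  d2:9  d3:6  d4:4  d5:0  d6:0.
Shift Docs→2, Auth fix→4, Rollout→5.
Schedule Load test@1, Migration script@1, Docs@2, Auth fix@4, Rollout@5: d1:6  d2:6  d3:6  d4:6  d5:3  d6:3 — peak 6.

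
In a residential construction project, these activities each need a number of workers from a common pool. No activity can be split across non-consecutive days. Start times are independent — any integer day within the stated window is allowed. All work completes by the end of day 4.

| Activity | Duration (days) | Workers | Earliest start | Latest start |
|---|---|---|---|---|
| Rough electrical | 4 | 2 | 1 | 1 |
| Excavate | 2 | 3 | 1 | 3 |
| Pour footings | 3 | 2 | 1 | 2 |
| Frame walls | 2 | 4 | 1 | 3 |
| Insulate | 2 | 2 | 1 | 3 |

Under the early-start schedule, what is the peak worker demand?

13

Early-start schedule: Rough electrical@1, Excavate@1, Pour footings@1, Frame walls@1, Insulate@1.
Load per day: day 1: 13, day 2: 13, day 3: 4, day 4: 2.
Peak is 13.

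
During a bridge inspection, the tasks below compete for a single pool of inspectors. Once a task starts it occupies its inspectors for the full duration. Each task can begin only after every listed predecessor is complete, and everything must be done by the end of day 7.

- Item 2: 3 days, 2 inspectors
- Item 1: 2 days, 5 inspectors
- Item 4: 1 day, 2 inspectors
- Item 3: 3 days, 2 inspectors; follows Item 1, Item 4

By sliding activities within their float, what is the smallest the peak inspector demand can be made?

Early-start (Item 2@1, Item 1@1, Item 4@1, Item 3@3) gives peak 9: d1:9  d2:7  d3:4  d4:2  d5:2  d6:0  d7:0.
Shift Item 2→3, Item 4→3, Item 3→4.
Schedule Item 2@3, Item 1@1, Item 4@3, Item 3@4: d1:5  d2:5  d3:4  d4:4  d5:4  d6:2  d7:0 — peak 5.

5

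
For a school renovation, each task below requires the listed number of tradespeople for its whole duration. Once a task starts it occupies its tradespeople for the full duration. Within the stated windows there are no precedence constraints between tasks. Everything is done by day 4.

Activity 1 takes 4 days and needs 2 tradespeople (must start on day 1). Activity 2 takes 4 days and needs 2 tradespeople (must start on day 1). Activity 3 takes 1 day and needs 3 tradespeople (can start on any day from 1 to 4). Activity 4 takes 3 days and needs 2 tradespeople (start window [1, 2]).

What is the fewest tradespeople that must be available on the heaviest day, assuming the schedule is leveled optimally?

Early-start (Activity 1@1, Activity 2@1, Activity 3@1, Activity 4@1) gives peak 9: d1:9  d2:6  d3:6  d4:4.
Shift Activity 4→2.
Schedule Activity 1@1, Activity 2@1, Activity 3@1, Activity 4@2: d1:7  d2:6  d3:6  d4:6 — peak 7.
Total tradesperson-days = 25 over 4 days ⇒ peak ≥ ⌈25/4⌉ = 7, so 7 is optimal.

7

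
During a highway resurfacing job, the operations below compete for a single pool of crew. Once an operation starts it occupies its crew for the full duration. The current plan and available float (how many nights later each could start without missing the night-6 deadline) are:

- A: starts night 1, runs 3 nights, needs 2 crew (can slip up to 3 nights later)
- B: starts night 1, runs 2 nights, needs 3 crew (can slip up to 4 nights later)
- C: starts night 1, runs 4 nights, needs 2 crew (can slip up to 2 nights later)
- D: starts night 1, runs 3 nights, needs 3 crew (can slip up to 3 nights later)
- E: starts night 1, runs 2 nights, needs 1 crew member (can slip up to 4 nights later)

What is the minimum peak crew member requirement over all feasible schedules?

Early-start (A@1, B@1, C@1, D@1, E@1) gives peak 11: n1:11  n2:11  n3:7  n4:2  n5:0  n6:0.
Shift C→3, D→4.
Schedule A@1, B@1, C@3, D@4, E@1: n1:6  n2:6  n3:4  n4:5  n5:5  n6:5 — peak 6.
Total crew member-nights = 31 over 6 nights ⇒ peak ≥ ⌈31/6⌉ = 6, so 6 is optimal.

6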